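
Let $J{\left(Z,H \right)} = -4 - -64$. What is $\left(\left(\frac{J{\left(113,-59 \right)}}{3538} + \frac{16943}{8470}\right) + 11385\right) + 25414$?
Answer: $\frac{551405466837}{14983430} \approx 36801.0$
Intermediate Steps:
$J{\left(Z,H \right)} = 60$ ($J{\left(Z,H \right)} = -4 + 64 = 60$)
$\left(\left(\frac{J{\left(113,-59 \right)}}{3538} + \frac{16943}{8470}\right) + 11385\right) + 25414 = \left(\left(\frac{60}{3538} + \frac{16943}{8470}\right) + 11385\right) + 25414 = \left(\left(60 \cdot \frac{1}{3538} + 16943 \cdot \frac{1}{8470}\right) + 11385\right) + 25414 = \left(\left(\frac{30}{1769} + \frac{16943}{8470}\right) + 11385\right) + 25414 = \left(\frac{30226267}{14983430} + 11385\right) + 25414 = \frac{170616576817}{14983430} + 25414 = \frac{551405466837}{14983430}$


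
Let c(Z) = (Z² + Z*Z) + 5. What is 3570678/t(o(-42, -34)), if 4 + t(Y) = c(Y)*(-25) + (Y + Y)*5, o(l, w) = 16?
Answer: -3570678/12769 ≈ -279.64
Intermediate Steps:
c(Z) = 5 + 2*Z² (c(Z) = (Z² + Z²) + 5 = 2*Z² + 5 = 5 + 2*Z²)
t(Y) = -129 - 50*Y² + 10*Y (t(Y) = -4 + ((5 + 2*Y²)*(-25) + (Y + Y)*5) = -4 + ((-125 - 50*Y²) + (2*Y)*5) = -4 + ((-125 - 50*Y²) + 10*Y) = -4 + (-125 - 50*Y² + 10*Y) = -129 - 50*Y² + 10*Y)
3570678/t(o(-42, -34)) = 3570678/(-129 - 50*16² + 10*16) = 3570678/(-129 - 50*256 + 160) = 3570678/(-129 - 12800 + 160) = 3570678/(-12769) = 3570678*(-1/12769) = -3570678/12769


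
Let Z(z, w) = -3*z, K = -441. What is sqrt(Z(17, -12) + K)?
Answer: 2*I*sqrt(123) ≈ 22.181*I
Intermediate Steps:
sqrt(Z(17, -12) + K) = sqrt(-3*17 - 441) = sqrt(-51 - 441) = sqrt(-492) = 2*I*sqrt(123)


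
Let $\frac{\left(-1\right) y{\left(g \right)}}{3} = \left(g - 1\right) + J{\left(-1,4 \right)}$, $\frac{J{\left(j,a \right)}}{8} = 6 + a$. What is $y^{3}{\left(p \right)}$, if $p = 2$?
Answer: $-14348907$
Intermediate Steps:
$J{\left(j,a \right)} = 48 + 8 a$ ($J{\left(j,a \right)} = 8 \left(6 + a\right) = 48 + 8 a$)
$y{\left(g \right)} = -237 - 3 g$ ($y{\left(g \right)} = - 3 \left(\left(g - 1\right) + \left(48 + 8 \cdot 4\right)\right) = - 3 \left(\left(-1 + g\right) + \left(48 + 32\right)\right) = - 3 \left(\left(-1 + g\right) + 80\right) = - 3 \left(79 + g\right) = -237 - 3 g$)
$y^{3}{\left(p \right)} = \left(-237 - 6\right)^{3} = \left(-243\right)^{3} = -14348907$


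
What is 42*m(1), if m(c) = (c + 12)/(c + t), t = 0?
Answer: 546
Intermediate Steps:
m(c) = (12 + c)/c (m(c) = (c + 12)/(c + 0) = (12 + c)/c)
42*m(1) = 42*((12 + 1)/1) = 42*(1*13) = 42*13 = 546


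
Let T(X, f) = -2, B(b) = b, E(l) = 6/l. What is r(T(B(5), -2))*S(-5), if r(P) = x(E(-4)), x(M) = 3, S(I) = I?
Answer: -15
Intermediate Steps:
r(P) = 3
r(T(B(5), -2))*S(-5) = 3*(-5) = -15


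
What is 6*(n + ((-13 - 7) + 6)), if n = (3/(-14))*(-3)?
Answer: -561/7 ≈ -80.143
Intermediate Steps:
n = 9/14 (n = (3*(-1/14))*(-3) = -3/14*(-3) = 9/14 ≈ 0.64286)
6*(n + ((-13 - 7) + 6)) = 6*(9/14 + ((-13 - 7) + 6)) = 6*(9/14 + (-20 + 6)) = 6*(9/14 - 14) = 6*(-187/14) = -561/7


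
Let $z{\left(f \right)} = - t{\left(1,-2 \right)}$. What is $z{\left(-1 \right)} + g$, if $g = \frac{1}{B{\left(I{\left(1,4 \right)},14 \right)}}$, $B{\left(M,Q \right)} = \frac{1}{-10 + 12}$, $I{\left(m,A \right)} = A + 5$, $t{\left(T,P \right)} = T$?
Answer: $1$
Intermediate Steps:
$I{\left(m,A \right)} = 5 + A$
$B{\left(M,Q \right)} = \frac{1}{2}$
$z{\left(f \right)} = -1$ ($z{\left(f \right)} = \left(-1\right) 1 = -1$)
$g = 2$ ($g = \frac{1}{\frac{1}{2}} = 2$)
$z{\left(-1 \right)} + g = -1 + 2 = 1$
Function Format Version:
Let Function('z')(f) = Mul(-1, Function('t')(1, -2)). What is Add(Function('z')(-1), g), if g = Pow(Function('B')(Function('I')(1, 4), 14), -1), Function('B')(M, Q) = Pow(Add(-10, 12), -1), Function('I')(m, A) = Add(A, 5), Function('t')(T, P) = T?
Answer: 1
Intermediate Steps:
Function('I')(m, A) = Add(5, A)
Function('B')(M, Q) = Rational(1, 2) (Function('B')(M, Q) = Pow(2, -1) = Rational(1, 2))
Function('z')(f) = -1 (Function('z')(f) = Mul(-1, 1) = -1)
g = 2 (g = Pow(Rational(1, 2), -1) = 2)
Add(Function('z')(-1), g) = Add(-1, 2) = 1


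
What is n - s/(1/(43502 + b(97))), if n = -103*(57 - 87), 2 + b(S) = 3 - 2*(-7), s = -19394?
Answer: 843971788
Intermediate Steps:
b(S) = 15 (b(S) = -2 + (3 - 2*(-7)) = -2 + (3 + 14) = -2 + 17 = 15)
n = 3090 (n = -103*(-30) = 3090)
n - s/(1/(43502 + b(97))) = 3090 - (-19394)/(1/(43502 + 15)) = 3090 - (-19394)/(1/43517) = 3090 - (-19394)/1/43517 = 3090 - (-19394)*43517 = 3090 - 1*(-843968698) = 3090 + 843968698 = 843971788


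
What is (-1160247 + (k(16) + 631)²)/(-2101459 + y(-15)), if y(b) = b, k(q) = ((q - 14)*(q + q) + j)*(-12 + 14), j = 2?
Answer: 289039/1050737 ≈ 0.27508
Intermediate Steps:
k(q) = 4 + 4*q*(-14 + q) (k(q) = ((q - 14)*(q + q) + 2)*(-12 + 14) = ((-14 + q)*(2*q) + 2)*2 = (2*q*(-14 + q) + 2)*2 = (2 + 2*q*(-14 + q))*2 = 4 + 4*q*(-14 + q))
(-1160247 + (k(16) + 631)²)/(-2101459 + y(-15)) = (-1160247 + ((4 - 56*16 + 4*16²) + 631)²)/(-2101459 - 15) = (-1160247 + ((4 - 896 + 4*256) + 631)²)/(-2101474) = (-1160247 + ((4 - 896 + 1024) + 631)²)*(-1/2101474) = (-1160247 + (132 + 631)²)*(-1/2101474) = (-1160247 + 763²)*(-1/2101474) = (-1160247 + 582169)*(-1/2101474) = -578078*(-1/2101474) = 289039/1050737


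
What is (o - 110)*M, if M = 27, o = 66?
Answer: -1188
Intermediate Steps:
(o - 110)*M = (66 - 110)*27 = -44*27 = -1188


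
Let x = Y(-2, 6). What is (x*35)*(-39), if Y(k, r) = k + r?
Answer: -5460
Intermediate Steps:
x = 4 (x = -2 + 6 = 4)
(x*35)*(-39) = (4*35)*(-39) = 140*(-39) = -5460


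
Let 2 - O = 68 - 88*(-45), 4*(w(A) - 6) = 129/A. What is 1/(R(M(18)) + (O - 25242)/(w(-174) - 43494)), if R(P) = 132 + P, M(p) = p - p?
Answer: 10089259/1338572364 ≈ 0.0075373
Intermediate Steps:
w(A) = 6 + 129/(4*A) (w(A) = 6 + (129/A)/4 = 6 + 129/(4*A))
O = -4026 (O = 2 - (68 - 88*(-45)) = 2 - (68 + 3960) = 2 - 1*4028 = 2 - 4028 = -4026)
M(p) = 0
1/(R(M(18)) + (O - 25242)/(w(-174) - 43494)) = 1/((132 + 0) + (-4026 - 25242)/((6 + (129/4)/(-174)) - 43494)) = 1/(132 - 29268/((6 + (129/4)*(-1/174)) - 43494)) = 1/(132 - 29268/((6 - 43/232) - 43494)) = 1/(132 - 29268/(1349/232 - 43494)) = 1/(132 - 29268/(-10089259/232)) = 1/(132 - 29268*(-232/10089259)) = 1/(132 + 6790176/10089259) = 1/(1338572364/10089259) = 10089259/1338572364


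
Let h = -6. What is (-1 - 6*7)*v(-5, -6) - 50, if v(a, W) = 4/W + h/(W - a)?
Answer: -838/3 ≈ -279.33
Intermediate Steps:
v(a, W) = -6/(W - a) + 4/W (v(a, W) = 4/W - 6/(W - a) = -6/(W - a) + 4/W)
(-1 - 6*7)*v(-5, -6) - 50 = (-1 - 6*7)*(2*(-6 + 2*(-5))/(-6*(-5 - 1*(-6)))) - 50 = (-1 - 42)*(2*(-⅙)*(-6 - 10)/(-5 + 6)) - 50 = -86*(-1)*(-16)/(6*1) - 50 = -86*(-1)*(-16)/6 - 50 = -43*16/3 - 50 = -688/3 - 50 = -838/3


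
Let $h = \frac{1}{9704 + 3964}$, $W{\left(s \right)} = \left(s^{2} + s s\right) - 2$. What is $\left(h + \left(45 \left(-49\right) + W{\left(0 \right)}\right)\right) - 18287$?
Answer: $- \frac{280111991}{13668} \approx -20494.0$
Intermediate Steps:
$W{\left(s \right)} = -2 + 2 s^{2}$ ($W{\left(s \right)} = \left(s^{2} + s^{2}\right) - 2 = 2 s^{2} - 2 = -2 + 2 s^{2}$)
$h = \frac{1}{13668} \approx 7.3164 \cdot 10^{-5}$
$\left(h + \left(45 \left(-49\right) + W{\left(0 \right)}\right)\right) - 18287 = \left(\frac{1}{13668} + \left(45 \left(-49\right) - \left(2 - 2 \cdot 0^{2}\right)\right)\right) - 18287 = \left(\frac{1}{13668} + \left(-2205 + \left(-2 + 2 \cdot 0\right)\right)\right) - 18287 = \left(\frac{1}{13668} + \left(-2205 + \left(-2 + 0\right)\right)\right) - 18287 = \left(\frac{1}{13668} - 2207\right) - 18287 = - \frac{30165275}{13668} - 18287 = - \frac{280111991}{13668}$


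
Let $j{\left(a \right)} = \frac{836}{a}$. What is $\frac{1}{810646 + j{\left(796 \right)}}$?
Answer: $\frac{199}{161318763} \approx 1.2336 \cdot 10^{-6}$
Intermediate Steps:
$\frac{1}{810646 + j{\left(796 \right)}} = \frac{1}{810646 + \frac{836}{796}} = \frac{1}{810646 + 836 \cdot \frac{1}{796}} = \frac{1}{810646 + \frac{209}{199}} = \frac{1}{\frac{161318763}{199}} = \frac{199}{161318763}$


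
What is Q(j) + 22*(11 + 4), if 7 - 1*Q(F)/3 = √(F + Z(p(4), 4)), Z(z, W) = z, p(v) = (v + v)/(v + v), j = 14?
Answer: 351 - 3*√15 ≈ 339.38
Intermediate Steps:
p(v) = 1 (p(v) = (2*v)/((2*v)) = (2*v)*(1/(2*v)) = 1)
Q(F) = 21 - 3*√(1 + F) (Q(F) = 21 - 3*√(F + 1) = 21 - 3*√(1 + F))
Q(j) + 22*(11 + 4) = (21 - 3*√(1 + 14)) + 22*(11 + 4) = (21 - 3*√15) + 22*15 = (21 - 3*√15) + 330 = 351 - 3*√15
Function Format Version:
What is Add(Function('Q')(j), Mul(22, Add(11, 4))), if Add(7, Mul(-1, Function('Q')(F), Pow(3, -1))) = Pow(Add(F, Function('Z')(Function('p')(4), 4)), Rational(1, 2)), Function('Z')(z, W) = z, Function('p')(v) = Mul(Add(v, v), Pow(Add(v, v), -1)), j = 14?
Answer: Add(351, Mul(-3, Pow(15, Rational(1, 2)))) ≈ 339.38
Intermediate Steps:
Function('p')(v) = 1 (Function('p')(v) = Mul(Mul(2, v), Pow(Mul(2, v), -1)) = Mul(Mul(2, v), Mul(Rational(1, 2), Pow(v, -1))) = 1)
Function('Q')(F) = Add(21, Mul(-3, Pow(Add(1, F), Rational(1, 2)))) (Function('Q')(F) = Add(21, Mul(-3, Pow(Add(F, 1), Rational(1, 2)))) = Add(21, Mul(-3, Pow(Add(1, F), Rational(1, 2)))))
Add(Function('Q')(j), Mul(22, Add(11, 4))) = Add(Add(21, Mul(-3, Pow(Add(1, 14), Rational(1, 2)))), Mul(22, Add(11, 4))) = Add(Add(21, Mul(-3, Pow(15, Rational(1, 2)))), Mul(22, 15)) = Add(Add(21, Mul(-3, Pow(15, Rational(1, 2)))), 330) = Add(351, Mul(-3, Pow(15, Rational(1, 2))))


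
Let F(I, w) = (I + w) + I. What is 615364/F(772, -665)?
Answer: 615364/879 ≈ 700.07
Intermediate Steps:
F(I, w) = w + 2*I
615364/F(772, -665) = 615364/(-665 + 2*772) = 615364/(-665 + 1544) = 615364/879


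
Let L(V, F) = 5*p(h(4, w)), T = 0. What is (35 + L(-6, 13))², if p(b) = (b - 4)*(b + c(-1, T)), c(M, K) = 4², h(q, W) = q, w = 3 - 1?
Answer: 1225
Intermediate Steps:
w = 2
c(M, K) = 16
p(b) = (-4 + b)*(16 + b) (p(b) = (b - 4)*(b + 16) = (-4 + b)*(16 + b))
L(V, F) = 0 (L(V, F) = 5*(-64 + 4² + 12*4) = 5*(-64 + 16 + 48) = 5*0 = 0)
(35 + L(-6, 13))² = (35 + 0)² = 35² = 1225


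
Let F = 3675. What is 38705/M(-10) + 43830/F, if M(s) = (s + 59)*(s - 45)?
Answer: -6563/2695 ≈ -2.4352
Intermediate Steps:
M(s) = (-45 + s)*(59 + s) (M(s) = (59 + s)*(-45 + s) = (-45 + s)*(59 + s))
38705/M(-10) + 43830/F = 38705/(-2655 + (-10)² + 14*(-10)) + 43830/3675 = 38705/(-2655 + 100 - 140) + 43830*(1/3675) = 38705/(-2695) + 2922/245 = 38705*(-1/2695) + 2922/245 = -7741/539 + 2922/245 = -6563/2695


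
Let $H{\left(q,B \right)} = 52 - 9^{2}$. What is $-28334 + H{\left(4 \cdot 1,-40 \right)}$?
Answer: $-28363$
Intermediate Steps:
$H{\left(q,B \right)} = -29$ ($H{\left(q,B \right)} = 52 - 81 = -29$)
$-28334 + H{\left(4 \cdot 1,-40 \right)} = -28334 - 29 = -28363$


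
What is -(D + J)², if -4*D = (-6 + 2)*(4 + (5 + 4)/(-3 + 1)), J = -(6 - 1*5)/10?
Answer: -9/25 ≈ -0.36000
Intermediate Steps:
J = -⅒ (J = -(6 - 5)*(⅒) = -1*1*(⅒) = -1*⅒ = -⅒ ≈ -0.10000)
D = -½ (D = -(-6 + 2)*(4 + (5 + 4)/(-3 + 1))/4 = -(-1)*(4 + 9/(-2)) = -(-1)*(4 + 9*(-½)) = -(-1)*(4 - 9/2) = -(-1)*(-1)/2 = -¼*2 = -½ ≈ -0.50000)
-(D + J)² = -(-½ - ⅒)² = -(-⅗)² = -1*9/25 = -9/25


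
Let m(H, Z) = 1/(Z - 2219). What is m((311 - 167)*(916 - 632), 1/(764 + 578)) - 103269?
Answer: -307524446635/2977897 ≈ -1.0327e+5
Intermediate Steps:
m(H, Z) = 1/(-2219 + Z)
m((311 - 167)*(916 - 632), 1/(764 + 578)) - 103269 = 1/(-2219 + 1/(764 + 578)) - 103269 = 1/(-2219 + 1/1342) - 103269 = 1/(-2977897/1342) - 103269 = -1342/2977897 - 103269 = -307524446635/2977897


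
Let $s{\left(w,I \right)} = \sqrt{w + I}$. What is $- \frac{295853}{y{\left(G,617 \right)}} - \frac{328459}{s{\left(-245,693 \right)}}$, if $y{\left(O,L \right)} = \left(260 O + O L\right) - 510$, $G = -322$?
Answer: $\frac{295853}{282904} - \frac{328459 \sqrt{7}}{56} \approx -15517.0$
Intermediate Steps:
$y{\left(O,L \right)} = -510 + 260 O + L O$ ($y{\left(O,L \right)} = \left(260 O + L O\right) - 510 = -510 + 260 O + L O$)
$s{\left(w,I \right)} = \sqrt{I + w}$
$- \frac{295853}{y{\left(G,617 \right)}} - \frac{328459}{s{\left(-245,693 \right)}} = - \frac{295853}{-510 + 260 \left(-322\right) + 617 \left(-322\right)} - \frac{328459}{\sqrt{693 - 245}} = - \frac{295853}{-510 - 83720 - 198674} - \frac{328459}{\sqrt{448}} = - \frac{295853}{-282904} - \frac{328459}{8 \sqrt{7}} = \left(-295853\right) \left(- \frac{1}{282904}\right) - 328459 \frac{\sqrt{7}}{56} = \frac{295853}{282904} - \frac{328459 \sqrt{7}}{56}$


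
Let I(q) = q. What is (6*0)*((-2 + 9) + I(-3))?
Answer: 0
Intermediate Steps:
(6*0)*((-2 + 9) + I(-3)) = (6*0)*((-2 + 9) - 3) = 0*(7 - 3) = 0*4 = 0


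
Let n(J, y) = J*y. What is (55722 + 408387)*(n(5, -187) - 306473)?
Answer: -142670819472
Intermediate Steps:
(55722 + 408387)*(n(5, -187) - 306473) = (55722 + 408387)*(5*(-187) - 306473) = 464109*(-935 - 306473) = 464109*(-307408) = -142670819472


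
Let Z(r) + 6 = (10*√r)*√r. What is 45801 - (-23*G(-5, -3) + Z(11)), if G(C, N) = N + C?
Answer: 45513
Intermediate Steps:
G(C, N) = C + N
Z(r) = -6 + 10*r (Z(r) = -6 + (10*√r)*√r = -6 + 10*r)
45801 - (-23*G(-5, -3) + Z(11)) = 45801 - (-23*(-5 - 3) + (-6 + 10*11)) = 45801 - (-23*(-8) + (-6 + 110)) = 45801 - (184 + 104) = 45801 - 1*288 = 45801 - 288 = 45513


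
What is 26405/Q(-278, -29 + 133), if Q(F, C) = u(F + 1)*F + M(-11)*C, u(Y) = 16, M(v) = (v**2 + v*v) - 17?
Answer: 26405/18952 ≈ 1.3933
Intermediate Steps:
M(v) = -17 + 2*v**2 (M(v) = (v**2 + v**2) - 17 = 2*v**2 - 17 = -17 + 2*v**2)
Q(F, C) = 16*F + 225*C (Q(F, C) = 16*F + (-17 + 2*(-11)**2)*C = 16*F + (-17 + 2*121)*C = 16*F + (-17 + 242)*C = 16*F + 225*C)
26405/Q(-278, -29 + 133) = 26405/(16*(-278) + 225*(-29 + 133)) = 26405/(-4448 + 225*104) = 26405/(-4448 + 23400) = 26405/18952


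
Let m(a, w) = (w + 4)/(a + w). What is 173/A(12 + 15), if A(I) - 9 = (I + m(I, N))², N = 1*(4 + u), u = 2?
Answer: 188397/821602 ≈ 0.22930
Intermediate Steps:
N = 6 (N = 1*(4 + 2) = 1*6 = 6)
m(a, w) = (4 + w)/(a + w)
A(I) = 9 + (I + 10/(6 + I))² (A(I) = 9 + (I + (4 + 6)/(I + 6))² = 9 + (I + 10/(6 + I))²)
173/A(12 + 15) = 173/(9 + (10 + (12 + 15)² + 6*(12 + 15))²/(6 + (12 + 15))²) = 173/(9 + (10 + 27² + 6*27)²/(6 + 27)²) = 173/(9 + (10 + 729 + 162)²/33²) = 173/(9 + (1/1089)*901²) = 173/(9 + (1/1089)*811801) = 173/(9 + 811801/1089) = 173/(821602/1089) = 173*(1089/821602) = 188397/821602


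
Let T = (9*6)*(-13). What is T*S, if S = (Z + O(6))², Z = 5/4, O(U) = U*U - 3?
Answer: -6587919/8 ≈ -8.2349e+5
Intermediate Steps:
O(U) = -3 + U² (O(U) = U² - 3 = -3 + U²)
Z = 5/4 (Z = 5*(¼) = 5/4 ≈ 1.2500)
S = 18769/16 (S = (5/4 + (-3 + 6²))² = (5/4 + (-3 + 36))² = (5/4 + 33)² = (137/4)² = 18769/16 ≈ 1173.1)
T = -702 (T = 54*(-13) = -702)
T*S = -702*18769/16 = -6587919/8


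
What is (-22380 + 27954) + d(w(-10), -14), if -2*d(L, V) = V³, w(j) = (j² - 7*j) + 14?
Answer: 6946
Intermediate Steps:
w(j) = 14 + j² - 7*j
d(L, V) = -V³/2
(-22380 + 27954) + d(w(-10), -14) = (-22380 + 27954) - ½*(-14)³ = 5574 - ½*(-2744) = 5574 + 1372 = 6946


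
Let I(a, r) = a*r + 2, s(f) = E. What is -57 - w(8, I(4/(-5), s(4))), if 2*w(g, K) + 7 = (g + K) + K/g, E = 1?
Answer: -2327/40 ≈ -58.175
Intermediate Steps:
s(f) = 1
I(a, r) = 2 + a*r
w(g, K) = -7/2 + K/2 + g/2 + K/(2*g) (w(g, K) = -7/2 + ((g + K) + K/g)/2 = -7/2 + ((K + g) + K/g)/2 = -7/2 + (K + g + K/g)/2 = -7/2 + (K/2 + g/2 + K/(2*g)) = -7/2 + K/2 + g/2 + K/(2*g))
-57 - w(8, I(4/(-5), s(4))) = -57 - ((2 + (4/(-5))*1) + 8*(-7 + (2 + (4/(-5))*1) + 8))/(2*8) = -57 - ((2 + (4*(-⅕))*1) + 8*(-7 + (2 + (4*(-⅕))*1) + 8))/(2*8) = -57 - ((2 - ⅘*1) + 8*(-7 + (2 - ⅘*1) + 8))/(2*8) = -57 - ((2 - ⅘) + 8*(-7 + (2 - ⅘) + 8))/(2*8) = -57 - (6/5 + 8*(-7 + 6/5 + 8))/(2*8) = -57 - (6/5 + 8*(11/5))/(2*8) = -57 - (6/5 + 88/5)/(2*8) = -57 - 94/(2*8*5) = -57 - 1*47/40 = -57 - 47/40 = -2327/40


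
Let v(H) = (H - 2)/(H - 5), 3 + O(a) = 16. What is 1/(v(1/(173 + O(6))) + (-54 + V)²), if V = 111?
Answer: 929/3018692 ≈ 0.00030775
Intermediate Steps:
O(a) = 13 (O(a) = -3 + 16 = 13)
v(H) = (-2 + H)/(-5 + H)
1/(v(1/(173 + O(6))) + (-54 + V)²) = 1/((-2 + 1/(173 + 13))/(-5 + 1/(173 + 13)) + (-54 + 111)²) = 1/((-2 + 1/186)/(-5 + 1/186) + 57²) = 1/((-2 + 1/186)/(-5 + 1/186) + 3249) = 1/(-371/186/(-929/186) + 3249) = 1/(-186/929*(-371/186) + 3249) = 1/(371/929 + 3249) = 1/(3018692/929) = 929/3018692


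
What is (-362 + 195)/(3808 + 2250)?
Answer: -167/6058 ≈ -0.027567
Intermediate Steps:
(-362 + 195)/(3808 + 2250) = -167/6058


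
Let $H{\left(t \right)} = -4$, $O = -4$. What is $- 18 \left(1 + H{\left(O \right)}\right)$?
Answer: $54$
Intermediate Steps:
$- 18 \left(1 + H{\left(O \right)}\right) = - 18 \left(1 - 4\right) = \left(-18\right) \left(-3\right) = 54$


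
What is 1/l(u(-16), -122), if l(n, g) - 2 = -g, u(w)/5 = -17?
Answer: 1/124 ≈ 0.0080645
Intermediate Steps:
u(w) = -85 (u(w) = 5*(-17) = -85)
l(n, g) = 2 - g
1/l(u(-16), -122) = 1/(2 - 1*(-122)) = 1/(2 + 122) = 1/124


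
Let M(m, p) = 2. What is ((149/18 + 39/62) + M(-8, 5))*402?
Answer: 407762/93 ≈ 4384.5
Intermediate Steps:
((149/18 + 39/62) + M(-8, 5))*402 = ((149/18 + 39/62) + 2)*402 = (2485/279 + 2)*402 = (3043/279)*402 = 407762/93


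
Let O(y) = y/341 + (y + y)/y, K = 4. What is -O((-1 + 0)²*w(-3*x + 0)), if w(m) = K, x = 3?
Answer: -686/341 ≈ -2.0117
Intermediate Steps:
w(m) = 4
O(y) = 2 + y/341 (O(y) = y*(1/341) + (2*y)/y = y/341 + 2 = 2 + y/341)
-O((-1 + 0)²*w(-3*x + 0)) = -(2 + ((-1 + 0)²*4)/341) = -(2 + ((-1)²*4)/341) = -(2 + (1*4)/341) = -(2 + (1/341)*4) = -(2 + 4/341) = -1*686/341 = -686/341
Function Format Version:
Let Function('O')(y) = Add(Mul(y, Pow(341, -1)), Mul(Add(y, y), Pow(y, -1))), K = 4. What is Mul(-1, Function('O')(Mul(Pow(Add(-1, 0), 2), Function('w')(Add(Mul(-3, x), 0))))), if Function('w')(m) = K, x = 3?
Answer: Rational(-686, 341) ≈ -2.0117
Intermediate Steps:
Function('w')(m) = 4
Function('O')(y) = Add(2, Mul(Rational(1, 341), y)) (Function('O')(y) = Add(Mul(y, Rational(1, 341)), Mul(Mul(2, y), Pow(y, -1))) = Add(Mul(Rational(1, 341), y), 2) = Add(2, Mul(Rational(1, 341), y)))
Mul(-1, Function('O')(Mul(Pow(Add(-1, 0), 2), Function('w')(Add(Mul(-3, x), 0))))) = Mul(-1, Add(2, Mul(Rational(1, 341), Mul(Pow(Add(-1, 0), 2), 4)))) = Mul(-1, Add(2, Mul(Rational(1, 341), Mul(Pow(-1, 2), 4)))) = Mul(-1, Add(2, Mul(Rational(1, 341), Mul(1, 4)))) = Mul(-1, Add(2, Mul(Rational(1, 341), 4))) = Mul(-1, Add(2, Rational(4, 341))) = Mul(-1, Rational(686, 341)) = Rational(-686, 341)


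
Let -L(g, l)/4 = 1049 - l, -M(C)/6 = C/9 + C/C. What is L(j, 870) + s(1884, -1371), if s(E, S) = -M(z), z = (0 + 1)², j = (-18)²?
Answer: -2128/3 ≈ -709.33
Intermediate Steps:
j = 324
z = 1 (z = 1² = 1)
M(C) = -6 - 2*C/3 (M(C) = -6*(C/9 + C/C) = -6*(C*(⅑) + 1) = -6*(C/9 + 1) = -6*(1 + C/9) = -6 - 2*C/3)
L(g, l) = -4196 + 4*l (L(g, l) = -4*(1049 - l) = -4196 + 4*l)
s(E, S) = 20/3 (s(E, S) = -(-6 - ⅔*1) = -(-6 - ⅔) = -1*(-20/3) = 20/3)
L(j, 870) + s(1884, -1371) = (-4196 + 4*870) + 20/3 = (-4196 + 3480) + 20/3 = -716 + 20/3 = -2128/3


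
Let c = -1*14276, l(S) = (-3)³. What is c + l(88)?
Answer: -14303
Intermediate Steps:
l(S) = -27
c = -14276
c + l(88) = -14276 - 27 = -14303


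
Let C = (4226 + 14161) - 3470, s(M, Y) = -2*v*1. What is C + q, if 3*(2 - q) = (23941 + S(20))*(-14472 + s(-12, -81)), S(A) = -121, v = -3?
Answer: 114874959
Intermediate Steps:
s(M, Y) = 6 (s(M, Y) = -2*(-3)*1 = 6*1 = 6)
q = 114860042 (q = 2 - (23941 - 121)*(-14472 + 6)/3 = 2 - 7940*(-14466) = 2 - 1/3*(-344580120) = 2 + 114860040 = 114860042)
C = 14917 (C = 18387 - 3470 = 14917)
C + q = 14917 + 114860042 = 114874959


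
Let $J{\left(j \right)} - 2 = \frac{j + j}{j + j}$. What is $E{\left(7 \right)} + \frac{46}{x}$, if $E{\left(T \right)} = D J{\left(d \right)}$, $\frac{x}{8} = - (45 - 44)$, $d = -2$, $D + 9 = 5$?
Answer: $- \frac{71}{4} \approx -17.75$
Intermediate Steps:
$D = -4$ ($D = -9 + 5 = -4$)
$x = -8$ ($x = 8 \left(- (45 - 44)\right) = 8 \left(\left(-1\right) 1\right) = 8 \left(-1\right) = -8$)
$J{\left(j \right)} = 3$ ($J{\left(j \right)} = 2 + \frac{j + j}{j + j} = 2 + \frac{2 j}{2 j} = 2 + 2 j \frac{1}{2 j} = 2 + 1 = 3$)
$E{\left(T \right)} = -12$ ($E{\left(T \right)} = \left(-4\right) 3 = -12$)
$E{\left(7 \right)} + \frac{46}{x} = -12 + \frac{46}{-8} = -12 + 46 \left(- \frac{1}{8}\right) = -12 - \frac{23}{4} = - \frac{71}{4}$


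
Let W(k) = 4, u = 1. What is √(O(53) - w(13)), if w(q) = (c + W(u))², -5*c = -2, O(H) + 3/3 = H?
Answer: 4*√51/5 ≈ 5.7131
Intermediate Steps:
O(H) = -1 + H
c = ⅖ (c = -⅕*(-2) = ⅖ ≈ 0.40000)
w(q) = 484/25 (w(q) = (⅖ + 4)² = (22/5)² = 484/25)
√(O(53) - w(13)) = √((-1 + 53) - 1*484/25) = √(52 - 484/25) = √(816/25) = 4*√51/5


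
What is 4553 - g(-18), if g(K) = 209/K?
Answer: 82163/18 ≈ 4564.6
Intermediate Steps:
4553 - g(-18) = 4553 - 209/(-18) = 4553 - 209*(-1)/18 = 4553 - 1*(-209/18) = 4553 + 209/18 = 82163/18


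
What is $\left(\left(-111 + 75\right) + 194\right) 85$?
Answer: $13430$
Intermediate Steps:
$\left(\left(-111 + 75\right) + 194\right) 85 = \left(-36 + 194\right) 85 = 158 \cdot 85 = 13430$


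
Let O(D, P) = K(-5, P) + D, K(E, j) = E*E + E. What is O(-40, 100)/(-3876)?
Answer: 5/969 ≈ 0.0051600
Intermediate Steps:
K(E, j) = E + E² (K(E, j) = E² + E = E + E²)
O(D, P) = 20 + D (O(D, P) = -5*(1 - 5) + D = -5*(-4) + D = 20 + D)
O(-40, 100)/(-3876) = (20 - 40)/(-3876) = -20*(-1/3876) = 5/969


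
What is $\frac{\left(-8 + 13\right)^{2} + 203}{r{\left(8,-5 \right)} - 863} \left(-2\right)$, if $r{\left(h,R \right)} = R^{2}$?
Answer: $\frac{228}{419} \approx 0.54415$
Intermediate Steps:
$\frac{\left(-8 + 13\right)^{2} + 203}{r{\left(8,-5 \right)} - 863} \left(-2\right) = \frac{\left(-8 + 13\right)^{2} + 203}{\left(-5\right)^{2} - 863} \left(-2\right) = \frac{5^{2} + 203}{25 - 863} \left(-2\right) = \frac{25 + 203}{-838} \left(-2\right) = 228 \left(- \frac{1}{838}\right) \left(-2\right) = \left(- \frac{114}{419}\right) \left(-2\right) = \frac{228}{419}$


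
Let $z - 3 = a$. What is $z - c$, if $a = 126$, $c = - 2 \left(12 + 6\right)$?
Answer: $165$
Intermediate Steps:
$c = -36$ ($c = \left(-2\right) 18 = -36$)
$z = 129$ ($z = 3 + 126 = 129$)
$z - c = 129 - -36 = 129 + 36 = 165$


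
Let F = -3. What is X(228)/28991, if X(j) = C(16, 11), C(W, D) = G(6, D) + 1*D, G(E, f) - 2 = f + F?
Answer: 21/28991 ≈ 0.00072436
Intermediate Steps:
G(E, f) = -1 + f (G(E, f) = 2 + (f - 3) = 2 + (-3 + f) = -1 + f)
C(W, D) = -1 + 2*D (C(W, D) = (-1 + D) + 1*D = (-1 + D) + D = -1 + 2*D)
X(j) = 21 (X(j) = -1 + 2*11 = -1 + 22 = 21)
X(228)/28991 = 21/28991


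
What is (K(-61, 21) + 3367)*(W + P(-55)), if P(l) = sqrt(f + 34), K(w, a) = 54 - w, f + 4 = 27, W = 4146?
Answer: 14436372 + 3482*sqrt(57) ≈ 1.4463e+7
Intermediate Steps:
f = 23 (f = -4 + 27 = 23)
P(l) = sqrt(57) (P(l) = sqrt(23 + 34) = sqrt(57))
(K(-61, 21) + 3367)*(W + P(-55)) = ((54 - 1*(-61)) + 3367)*(4146 + sqrt(57)) = ((54 + 61) + 3367)*(4146 + sqrt(57)) = (115 + 3367)*(4146 + sqrt(57)) = 3482*(4146 + sqrt(57)) = 14436372 + 3482*sqrt(57)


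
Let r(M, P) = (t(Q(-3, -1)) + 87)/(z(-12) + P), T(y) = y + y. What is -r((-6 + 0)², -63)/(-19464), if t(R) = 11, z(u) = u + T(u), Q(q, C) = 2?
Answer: -49/963468 ≈ -5.0858e-5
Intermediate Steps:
T(y) = 2*y
z(u) = 3*u (z(u) = u + 2*u = 3*u)
r(M, P) = 98/(-36 + P) (r(M, P) = (11 + 87)/(3*(-12) + P) = 98/(-36 + P))
-r((-6 + 0)², -63)/(-19464) = -98/(-36 - 63)/(-19464) = -98/(-99)*(-1)/19464 = -98*(-1/99)*(-1)/19464 = -(-98)*(-1)/(99*19464) = -1*49/963468 = -49/963468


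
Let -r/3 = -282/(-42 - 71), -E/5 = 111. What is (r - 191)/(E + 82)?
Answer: 2039/4859 ≈ 0.41963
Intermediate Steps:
E = -555 (E = -5*111 = -555)
r = -846/113 (r = -(-846)/(-42 - 71) = -(-846)/(-113) = -(-846)*(-1)/113 = -3*282/113 = -846/113 ≈ -7.4867)
(r - 191)/(E + 82) = (-846/113 - 191)/(-555 + 82) = -22429/113/(-473) = -22429/113*(-1/473) = 2039/4859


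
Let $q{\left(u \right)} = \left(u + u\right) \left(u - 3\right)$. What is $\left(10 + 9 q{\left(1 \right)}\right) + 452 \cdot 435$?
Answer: $196594$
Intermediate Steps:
$q{\left(u \right)} = 2 u \left(-3 + u\right)$
$\left(10 + 9 q{\left(1 \right)}\right) + 452 \cdot 435 = \left(10 + 9 \cdot 2 \cdot 1 \left(-3 + 1\right)\right) + 452 \cdot 435 = \left(10 + 9 \cdot 2 \cdot 1 \left(-2\right)\right) + 196620 = \left(10 + 9 \left(-4\right)\right) + 196620 = \left(10 - 36\right) + 196620 = -26 + 196620 = 196594$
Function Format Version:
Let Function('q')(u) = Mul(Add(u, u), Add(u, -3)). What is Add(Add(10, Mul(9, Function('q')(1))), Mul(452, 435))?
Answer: 196594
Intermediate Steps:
Function('q')(u) = Mul(2, u, Add(-3, u)) (Function('q')(u) = Mul(Mul(2, u), Add(-3, u)) = Mul(2, u, Add(-3, u)))
Add(Add(10, Mul(9, Function('q')(1))), Mul(452, 435)) = Add(Add(10, Mul(9, Mul(2, 1, Add(-3, 1)))), Mul(452, 435)) = Add(Add(10, Mul(9, Mul(2, 1, -2))), 196620) = Add(Add(10, Mul(9, -4)), 196620) = Add(Add(10, -36), 196620) = Add(-26, 196620) = 196594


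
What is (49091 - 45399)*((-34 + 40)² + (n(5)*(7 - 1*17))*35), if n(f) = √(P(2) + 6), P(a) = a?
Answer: 132912 - 2584400*√2 ≈ -3.5220e+6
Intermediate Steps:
n(f) = 2*√2 (n(f) = √(2 + 6) = √8 = 2*√2)
(49091 - 45399)*((-34 + 40)² + (n(5)*(7 - 1*17))*35) = (49091 - 45399)*((-34 + 40)² + ((2*√2)*(7 - 1*17))*35) = 3692*(6² + ((2*√2)*(7 - 17))*35) = 3692*(36 + ((2*√2)*(-10))*35) = 3692*(36 - 20*√2*35) = 3692*(36 - 700*√2) = 132912 - 2584400*√2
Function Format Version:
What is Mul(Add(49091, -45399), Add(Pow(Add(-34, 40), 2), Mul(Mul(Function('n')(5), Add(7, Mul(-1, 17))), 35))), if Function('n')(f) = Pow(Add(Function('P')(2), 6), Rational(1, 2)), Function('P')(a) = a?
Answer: Add(132912, Mul(-2584400, Pow(2, Rational(1, 2)))) ≈ -3.5220e+6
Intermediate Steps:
Function('n')(f) = Mul(2, Pow(2, Rational(1, 2))) (Function('n')(f) = Pow(Add(2, 6), Rational(1, 2)) = Pow(8, Rational(1, 2)) = Mul(2, Pow(2, Rational(1, 2))))
Mul(Add(49091, -45399), Add(Pow(Add(-34, 40), 2), Mul(Mul(Function('n')(5), Add(7, Mul(-1, 17))), 35))) = Mul(Add(49091, -45399), Add(Pow(Add(-34, 40), 2), Mul(Mul(Mul(2, Pow(2, Rational(1, 2))), Add(7, Mul(-1, 17))), 35))) = Mul(3692, Add(Pow(6, 2), Mul(Mul(Mul(2, Pow(2, Rational(1, 2))), Add(7, -17)), 35))) = Mul(3692, Add(36, Mul(Mul(Mul(2, Pow(2, Rational(1, 2))), -10), 35))) = Mul(3692, Add(36, Mul(Mul(-20, Pow(2, Rational(1, 2))), 35))) = Mul(3692, Add(36, Mul(-700, Pow(2, Rational(1, 2))))) = Add(132912, Mul(-2584400, Pow(2, Rational(1, 2))))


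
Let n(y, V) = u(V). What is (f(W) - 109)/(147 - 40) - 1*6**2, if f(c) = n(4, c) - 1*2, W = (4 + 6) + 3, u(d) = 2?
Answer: -3961/107 ≈ -37.019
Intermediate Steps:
n(y, V) = 2
W = 13 (W = 10 + 3 = 13)
f(c) = 0 (f(c) = 2 - 1*2 = 2 - 2 = 0)
(f(W) - 109)/(147 - 40) - 1*6**2 = (0 - 109)/(147 - 40) - 1*6**2 = -109/107 - 1*36 = -109*1/107 - 36 = -109/107 - 36 = -3961/107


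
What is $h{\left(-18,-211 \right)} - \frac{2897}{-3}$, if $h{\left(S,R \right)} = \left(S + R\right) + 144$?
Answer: $\frac{2642}{3} \approx 880.67$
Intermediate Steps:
$h{\left(S,R \right)} = 144 + R + S$ ($h{\left(S,R \right)} = \left(R + S\right) + 144 = 144 + R + S$)
$h{\left(-18,-211 \right)} - \frac{2897}{-3} = \left(144 - 211 - 18\right) - \frac{2897}{-3} = -85 - - \frac{2897}{3} = -85 + \frac{2897}{3} = \frac{2642}{3}$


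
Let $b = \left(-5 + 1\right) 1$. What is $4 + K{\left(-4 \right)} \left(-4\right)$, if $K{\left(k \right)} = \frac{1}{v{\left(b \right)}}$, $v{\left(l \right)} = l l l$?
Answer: $\frac{65}{16} \approx 4.0625$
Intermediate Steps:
$b = -4$ ($b = \left(-4\right) 1 = -4$)
$v{\left(l \right)} = l^{3}$ ($v{\left(l \right)} = l^{2} l = l^{3}$)
$K{\left(k \right)} = - \frac{1}{64}$ ($K{\left(k \right)} = \frac{1}{\left(-4\right)^{3}} = \frac{1}{-64} = - \frac{1}{64}$)
$4 + K{\left(-4 \right)} \left(-4\right) = 4 - - \frac{1}{16} = 4 + \frac{1}{16} = \frac{65}{16}$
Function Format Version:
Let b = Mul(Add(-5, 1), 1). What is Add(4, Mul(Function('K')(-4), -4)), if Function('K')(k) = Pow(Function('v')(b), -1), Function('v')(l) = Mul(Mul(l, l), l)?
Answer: Rational(65, 16) ≈ 4.0625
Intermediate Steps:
b = -4 (b = Mul(-4, 1) = -4)
Function('v')(l) = Pow(l, 3) (Function('v')(l) = Mul(Pow(l, 2), l) = Pow(l, 3))
Function('K')(k) = Rational(-1, 64) (Function('K')(k) = Pow(Pow(-4, 3), -1) = Pow(-64, -1) = Rational(-1, 64))
Add(4, Mul(Function('K')(-4), -4)) = Add(4, Mul(Rational(-1, 64), -4)) = Add(4, Rational(1, 16)) = Rational(65, 16)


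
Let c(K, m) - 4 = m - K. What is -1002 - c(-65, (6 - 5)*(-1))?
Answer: -1070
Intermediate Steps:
c(K, m) = 4 + m - K (c(K, m) = 4 + (m - K) = 4 + m - K)
-1002 - c(-65, (6 - 5)*(-1)) = -1002 - (4 + (6 - 5)*(-1) - 1*(-65)) = -1002 - (4 + 1*(-1) + 65) = -1002 - (4 - 1 + 65) = -1002 - 1*68 = -1002 - 68 = -1070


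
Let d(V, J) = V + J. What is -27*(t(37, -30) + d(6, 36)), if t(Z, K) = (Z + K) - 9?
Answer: -1080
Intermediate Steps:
t(Z, K) = -9 + K + Z (t(Z, K) = (K + Z) - 9 = -9 + K + Z)
d(V, J) = J + V
-27*(t(37, -30) + d(6, 36)) = -27*((-9 - 30 + 37) + (36 + 6)) = -27*(-2 + 42) = -27*40 = -1080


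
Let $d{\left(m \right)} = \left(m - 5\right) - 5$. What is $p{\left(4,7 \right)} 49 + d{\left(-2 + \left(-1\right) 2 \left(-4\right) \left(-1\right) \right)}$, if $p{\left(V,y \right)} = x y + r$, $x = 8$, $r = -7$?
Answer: $2381$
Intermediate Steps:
$p{\left(V,y \right)} = -7 + 8 y$ ($p{\left(V,y \right)} = 8 y - 7 = -7 + 8 y$)
$d{\left(m \right)} = -10 + m$ ($d{\left(m \right)} = \left(-5 + m\right) - 5 = -10 + m$)
$p{\left(4,7 \right)} 49 + d{\left(-2 + \left(-1\right) 2 \left(-4\right) \left(-1\right) \right)} = \left(-7 + 8 \cdot 7\right) 49 - \left(12 - \left(-1\right) 2 \left(-4\right) \left(-1\right)\right) = \left(-7 + 56\right) 49 - \left(12 - \left(-2\right) \left(-4\right) \left(-1\right)\right) = 49 \cdot 49 + \left(-10 + \left(-2 + 8 \left(-1\right)\right)\right) = 2401 - 20 = 2381$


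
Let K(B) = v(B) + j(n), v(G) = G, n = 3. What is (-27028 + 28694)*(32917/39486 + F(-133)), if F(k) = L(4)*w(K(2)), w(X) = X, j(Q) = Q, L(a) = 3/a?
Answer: 301528507/39486 ≈ 7636.3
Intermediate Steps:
K(B) = 3 + B (K(B) = B + 3 = 3 + B)
F(k) = 15/4 (F(k) = (3/4)*(3 + 2) = (3*(¼))*5 = (¾)*5 = 15/4)
(-27028 + 28694)*(32917/39486 + F(-133)) = (-27028 + 28694)*(32917/39486 + 15/4) = 1666*(32917*(1/39486) + 15/4) = 1666*(32917/39486 + 15/4) = 1666*(361979/78972) = 301528507/39486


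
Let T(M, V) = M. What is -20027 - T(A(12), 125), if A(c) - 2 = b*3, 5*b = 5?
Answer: -20032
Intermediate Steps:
b = 1 (b = (1/5)*5 = 1)
A(c) = 5 (A(c) = 2 + 1*3 = 2 + 3 = 5)
-20027 - T(A(12), 125) = -20027 - 1*5 = -20027 - 5 = -20032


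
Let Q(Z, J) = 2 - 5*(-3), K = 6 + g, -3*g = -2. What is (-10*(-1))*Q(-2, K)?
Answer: 170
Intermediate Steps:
g = ⅔ (g = -⅓*(-2) = ⅔ ≈ 0.66667)
K = 20/3 (K = 6 + ⅔ = 20/3 ≈ 6.6667)
Q(Z, J) = 17 (Q(Z, J) = 2 + 15 = 17)
(-10*(-1))*Q(-2, K) = -10*(-1)*17 = 10*17 = 170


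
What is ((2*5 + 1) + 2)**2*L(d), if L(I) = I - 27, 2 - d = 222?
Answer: -41743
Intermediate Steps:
d = -220 (d = 2 - 1*222 = 2 - 222 = -220)
L(I) = -27 + I
((2*5 + 1) + 2)**2*L(d) = ((2*5 + 1) + 2)**2*(-27 - 220) = ((10 + 1) + 2)**2*(-247) = (11 + 2)**2*(-247) = 13**2*(-247) = 169*(-247) = -41743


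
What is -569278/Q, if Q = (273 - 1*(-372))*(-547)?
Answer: 569278/352815 ≈ 1.6135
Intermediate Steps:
Q = -352815 (Q = (273 + 372)*(-547) = 645*(-547) = -352815)
-569278/Q = -569278/(-352815) = -569278*(-1/352815) = 569278/352815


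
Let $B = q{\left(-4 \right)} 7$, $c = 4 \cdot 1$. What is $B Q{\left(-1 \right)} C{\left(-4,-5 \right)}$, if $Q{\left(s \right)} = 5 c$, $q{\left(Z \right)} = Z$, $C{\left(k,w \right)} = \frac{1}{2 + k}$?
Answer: $280$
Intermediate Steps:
$c = 4$
$Q{\left(s \right)} = 20$ ($Q{\left(s \right)} = 5 \cdot 4 = 20$)
$B = -28$ ($B = \left(-4\right) 7 = -28$)
$B Q{\left(-1 \right)} C{\left(-4,-5 \right)} = \frac{\left(-28\right) 20}{2 - 4} = - \frac{560}{-2} = \left(-560\right) \left(- \frac{1}{2}\right) = 280$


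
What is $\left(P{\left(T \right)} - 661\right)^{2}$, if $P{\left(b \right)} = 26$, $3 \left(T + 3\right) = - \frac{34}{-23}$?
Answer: $403225$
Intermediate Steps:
$T = - \frac{173}{69}$ ($T = -3 + \frac{\left(-34\right) \frac{1}{-23}}{3} = -3 + \frac{\left(-34\right) \left(- \frac{1}{23}\right)}{3} = -3 + \frac{1}{3} \cdot \frac{34}{23} = -3 + \frac{34}{69} = - \frac{173}{69} \approx -2.5072$)
$\left(P{\left(T \right)} - 661\right)^{2} = \left(26 - 661\right)^{2} = \left(-635\right)^{2} = 403225$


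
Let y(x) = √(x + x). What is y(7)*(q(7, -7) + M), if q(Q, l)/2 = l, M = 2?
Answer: -12*√14 ≈ -44.900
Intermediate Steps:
q(Q, l) = 2*l
y(x) = √2*√x (y(x) = √(2*x) = √2*√x)
y(7)*(q(7, -7) + M) = (√2*√7)*(2*(-7) + 2) = √14*(-14 + 2) = √14*(-12) = -12*√14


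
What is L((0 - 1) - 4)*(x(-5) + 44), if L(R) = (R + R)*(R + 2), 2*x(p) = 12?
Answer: 1500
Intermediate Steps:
x(p) = 6 (x(p) = (½)*12 = 6)
L(R) = 2*R*(2 + R) (L(R) = (2*R)*(2 + R) = 2*R*(2 + R))
L((0 - 1) - 4)*(x(-5) + 44) = (2*((0 - 1) - 4)*(2 + ((0 - 1) - 4)))*(6 + 44) = (2*(-1 - 4)*(2 + (-1 - 4)))*50 = (2*(-5)*(2 - 5))*50 = (2*(-5)*(-3))*50 = 30*50 = 1500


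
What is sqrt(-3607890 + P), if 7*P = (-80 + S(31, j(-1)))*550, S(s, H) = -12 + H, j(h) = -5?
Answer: 2*I*sqrt(44290015)/7 ≈ 1901.4*I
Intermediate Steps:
P = -53350/7 (P = ((-80 + (-12 - 5))*550)/7 = ((-80 - 17)*550)/7 = (-97*550)/7 = (1/7)*(-53350) = -53350/7 ≈ -7621.4)
sqrt(-3607890 + P) = sqrt(-3607890 - 53350/7) = sqrt(-25308580/7) = 2*I*sqrt(44290015)/7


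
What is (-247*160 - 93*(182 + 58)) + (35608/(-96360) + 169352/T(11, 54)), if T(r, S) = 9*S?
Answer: -59994273191/975645 ≈ -61492.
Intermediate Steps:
(-247*160 - 93*(182 + 58)) + (35608/(-96360) + 169352/T(11, 54)) = (-247*160 - 93*(182 + 58)) + (35608/(-96360) + 169352/((9*54))) = (-39520 - 93*240) + (35608*(-1/96360) + 169352/486) = (-39520 - 22320) + (-4451/12045 + 169352*(1/486)) = -61840 + (-4451/12045 + 84676/243) = -61840 + 339613609/975645 = -59994273191/975645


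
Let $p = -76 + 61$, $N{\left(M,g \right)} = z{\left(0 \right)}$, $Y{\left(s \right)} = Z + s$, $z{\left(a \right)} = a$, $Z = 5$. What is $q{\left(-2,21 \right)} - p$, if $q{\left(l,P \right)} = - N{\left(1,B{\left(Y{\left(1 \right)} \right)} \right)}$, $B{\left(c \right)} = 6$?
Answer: $15$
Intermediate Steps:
$Y{\left(s \right)} = 5 + s$
$N{\left(M,g \right)} = 0$
$q{\left(l,P \right)} = 0$ ($q{\left(l,P \right)} = \left(-1\right) 0 = 0$)
$p = -15$
$q{\left(-2,21 \right)} - p = 0 - -15 = 0 + 15 = 15$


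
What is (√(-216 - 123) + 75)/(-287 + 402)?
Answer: 15/23 + I*√339/115 ≈ 0.65217 + 0.1601*I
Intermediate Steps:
(√(-216 - 123) + 75)/(-287 + 402) = (√(-339) + 75)/115 = (I*√339 + 75)/115 = (75 + I*√339)/115 = 15/23 + I*√339/115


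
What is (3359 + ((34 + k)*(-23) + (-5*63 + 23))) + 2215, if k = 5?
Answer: 4385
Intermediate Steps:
(3359 + ((34 + k)*(-23) + (-5*63 + 23))) + 2215 = (3359 + ((34 + 5)*(-23) + (-5*63 + 23))) + 2215 = (3359 + (39*(-23) + (-315 + 23))) + 2215 = (3359 + (-897 - 292)) + 2215 = (3359 - 1189) + 2215 = 2170 + 2215 = 4385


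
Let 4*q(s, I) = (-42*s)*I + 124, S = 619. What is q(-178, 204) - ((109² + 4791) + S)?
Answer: 364016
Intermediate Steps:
q(s, I) = 31 - 21*I*s/2 (q(s, I) = ((-42*s)*I + 124)/4 = (-42*I*s + 124)/4 = (124 - 42*I*s)/4 = 31 - 21*I*s/2)
q(-178, 204) - ((109² + 4791) + S) = (31 - 21/2*204*(-178)) - ((109² + 4791) + 619) = (31 + 381276) - ((11881 + 4791) + 619) = 381307 - (16672 + 619) = 381307 - 1*17291 = 381307 - 17291 = 364016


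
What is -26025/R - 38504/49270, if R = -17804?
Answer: 298363267/438601540 ≈ 0.68026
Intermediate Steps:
-26025/R - 38504/49270 = -26025/(-17804) - 38504/49270 = -26025*(-1/17804) - 38504*1/49270 = 26025/17804 - 19252/24635 = 298363267/438601540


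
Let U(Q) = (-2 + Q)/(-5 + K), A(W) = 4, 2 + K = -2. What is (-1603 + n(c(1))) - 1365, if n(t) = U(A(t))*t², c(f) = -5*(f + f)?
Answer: -26912/9 ≈ -2990.2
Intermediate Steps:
K = -4 (K = -2 - 2 = -4)
c(f) = -10*f
U(Q) = 2/9 - Q/9 (U(Q) = (-2 + Q)/(-5 - 4) = (-2 + Q)/(-9) = (-2 + Q)*(-⅑) = 2/9 - Q/9)
n(t) = -2*t²/9 (n(t) = (2/9 - ⅑*4)*t² = (2/9 - 4/9)*t² = -2*t²/9)
(-1603 + n(c(1))) - 1365 = (-1603 - 2*(-10*1)²/9) - 1365 = (-1603 - 2/9*(-10)²) - 1365 = (-1603 - 2/9*100) - 1365 = (-1603 - 200/9) - 1365 = -14627/9 - 1365 = -26912/9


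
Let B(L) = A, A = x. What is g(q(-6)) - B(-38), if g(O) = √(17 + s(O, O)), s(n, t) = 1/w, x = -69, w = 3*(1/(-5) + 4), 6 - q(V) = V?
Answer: 69 + √55518/57 ≈ 73.134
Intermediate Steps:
q(V) = 6 - V
w = 57/5 (w = 3*(-⅕ + 4) = 3*(19/5) = 57/5 ≈ 11.400)
A = -69
B(L) = -69
s(n, t) = 5/57 (s(n, t) = 1/(57/5) = 5/57)
g(O) = √55518/57 (g(O) = √(17 + 5/57) = √(974/57) = √55518/57)
g(q(-6)) - B(-38) = √55518/57 - 1*(-69) = √55518/57 + 69 = 69 + √55518/57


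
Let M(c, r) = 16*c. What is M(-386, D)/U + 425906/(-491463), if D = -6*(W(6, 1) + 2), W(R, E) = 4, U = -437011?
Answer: -183090331478/214774737093 ≈ -0.85248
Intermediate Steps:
D = -36 (D = -6*(4 + 2) = -6*6 = -36)
M(-386, D)/U + 425906/(-491463) = (16*(-386))/(-437011) + 425906/(-491463) = -6176*(-1/437011) + 425906*(-1/491463) = 6176/437011 - 425906/491463 = -183090331478/214774737093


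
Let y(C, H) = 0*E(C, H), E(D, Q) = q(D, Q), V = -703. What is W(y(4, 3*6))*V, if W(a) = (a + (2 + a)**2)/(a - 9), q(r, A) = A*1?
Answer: 2812/9 ≈ 312.44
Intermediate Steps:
q(r, A) = A
E(D, Q) = Q
y(C, H) = 0 (y(C, H) = 0*H = 0)
W(a) = (a + (2 + a)**2)/(-9 + a)
W(y(4, 3*6))*V = ((0 + (2 + 0)**2)/(-9 + 0))*(-703) = ((0 + 2**2)/(-9))*(-703) = -(0 + 4)/9*(-703) = -1/9*4*(-703) = -4/9*(-703) = 2812/9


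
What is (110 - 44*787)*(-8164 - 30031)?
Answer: 1318415010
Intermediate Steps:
(110 - 44*787)*(-8164 - 30031) = (110 - 34628)*(-38195) = -34518*(-38195) = 1318415010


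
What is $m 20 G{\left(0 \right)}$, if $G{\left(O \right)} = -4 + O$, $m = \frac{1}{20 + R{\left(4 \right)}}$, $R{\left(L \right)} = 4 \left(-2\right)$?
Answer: $- \frac{20}{3} \approx -6.6667$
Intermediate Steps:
$R{\left(L \right)} = -8$
$m = \frac{1}{12}$ ($m = \frac{1}{20 - 8} = \frac{1}{12} \approx 0.083333$)
$m 20 G{\left(0 \right)} = \frac{1}{12} \cdot 20 \left(-4 + 0\right) = \frac{5}{3} \left(-4\right) = - \frac{20}{3}$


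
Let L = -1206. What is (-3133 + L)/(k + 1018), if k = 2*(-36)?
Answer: -4339/946 ≈ -4.5867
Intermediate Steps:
k = -72
(-3133 + L)/(k + 1018) = (-3133 - 1206)/(-72 + 1018) = -4339/946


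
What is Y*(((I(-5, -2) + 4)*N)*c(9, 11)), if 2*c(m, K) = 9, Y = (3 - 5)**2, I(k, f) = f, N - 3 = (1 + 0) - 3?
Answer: 36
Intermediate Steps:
N = 1 (N = 3 + ((1 + 0) - 3) = 3 + (1 - 3) = 3 - 2 = 1)
Y = 4 (Y = (-2)**2 = 4)
c(m, K) = 9/2 (c(m, K) = (1/2)*9 = 9/2)
Y*(((I(-5, -2) + 4)*N)*c(9, 11)) = 4*(((-2 + 4)*1)*(9/2)) = 4*((2*1)*(9/2)) = 4*(2*(9/2)) = 4*9 = 36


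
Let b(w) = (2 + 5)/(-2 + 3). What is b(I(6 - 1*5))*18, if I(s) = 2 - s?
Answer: 126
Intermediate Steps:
b(w) = 7 (b(w) = 7/1 = 7*1 = 7)
b(I(6 - 1*5))*18 = 7*18 = 126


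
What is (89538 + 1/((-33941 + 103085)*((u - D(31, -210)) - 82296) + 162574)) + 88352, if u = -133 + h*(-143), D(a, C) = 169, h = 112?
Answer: 1212925859453379/6818403842 ≈ 1.7789e+5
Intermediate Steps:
u = -16149 (u = -133 + 112*(-143) = -133 - 16016 = -16149)
(89538 + 1/((-33941 + 103085)*((u - D(31, -210)) - 82296) + 162574)) + 88352 = (89538 + 1/((-33941 + 103085)*((-16149 - 1*169) - 82296) + 162574)) + 88352 = (89538 + 1/(69144*((-16149 - 169) - 82296) + 162574)) + 88352 = (89538 + 1/(69144*(-16318 - 82296) + 162574)) + 88352 = (89538 + 1/(69144*(-98614) + 162574)) + 88352 = (89538 + 1/(-6818566416 + 162574)) + 88352 = (89538 + 1/(-6818403842)) + 88352 = (89538 - 1/6818403842) + 88352 = 610506243204995/6818403842 + 88352 = 1212925859453379/6818403842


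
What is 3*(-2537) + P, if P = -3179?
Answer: -10790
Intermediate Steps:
3*(-2537) + P = 3*(-2537) - 3179 = -7611 - 3179 = -10790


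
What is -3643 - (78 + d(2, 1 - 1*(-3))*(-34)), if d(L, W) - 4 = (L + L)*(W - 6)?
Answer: -3857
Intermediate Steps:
d(L, W) = 4 + 2*L*(-6 + W) (d(L, W) = 4 + (L + L)*(W - 6) = 4 + (2*L)*(-6 + W) = 4 + 2*L*(-6 + W))
-3643 - (78 + d(2, 1 - 1*(-3))*(-34)) = -3643 - (78 + (4 - 12*2 + 2*2*(1 - 1*(-3)))*(-34)) = -3643 - (78 + (4 - 24 + 2*2*(1 + 3))*(-34)) = -3643 - (78 + (4 - 24 + 2*2*4)*(-34)) = -3643 - (78 + (4 - 24 + 16)*(-34)) = -3643 - (78 - 4*(-34)) = -3643 - (78 + 136) = -3643 - 1*214 = -3643 - 214 = -3857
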